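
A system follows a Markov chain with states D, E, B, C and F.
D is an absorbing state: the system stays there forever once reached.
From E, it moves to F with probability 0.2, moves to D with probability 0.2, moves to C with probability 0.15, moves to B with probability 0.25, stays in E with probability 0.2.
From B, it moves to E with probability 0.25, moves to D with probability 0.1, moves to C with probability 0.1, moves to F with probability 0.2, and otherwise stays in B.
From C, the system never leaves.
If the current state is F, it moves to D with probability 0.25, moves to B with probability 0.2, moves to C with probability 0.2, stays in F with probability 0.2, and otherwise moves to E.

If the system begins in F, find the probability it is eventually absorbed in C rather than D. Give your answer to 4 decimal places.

Let h(s) be the probability of absorption at C starting from transient state s. Then h(C) = 1 and h(D) = 0. By first-step analysis:
h(E) = 0.2·0 + 0.2·h(E) + 0.25·h(B) + 0.15·1 + 0.2·h(F)
h(B) = 0.1·0 + 0.25·h(E) + 0.35·h(B) + 0.1·1 + 0.2·h(F)
h(F) = 0.25·0 + 0.15·h(E) + 0.2·h(B) + 0.2·1 + 0.2·h(F)
Solving: h(E) = 0.4444, h(B) = 0.4630, h(F) = 0.4491.
Starting from F, the probability is 0.4491.

0.4491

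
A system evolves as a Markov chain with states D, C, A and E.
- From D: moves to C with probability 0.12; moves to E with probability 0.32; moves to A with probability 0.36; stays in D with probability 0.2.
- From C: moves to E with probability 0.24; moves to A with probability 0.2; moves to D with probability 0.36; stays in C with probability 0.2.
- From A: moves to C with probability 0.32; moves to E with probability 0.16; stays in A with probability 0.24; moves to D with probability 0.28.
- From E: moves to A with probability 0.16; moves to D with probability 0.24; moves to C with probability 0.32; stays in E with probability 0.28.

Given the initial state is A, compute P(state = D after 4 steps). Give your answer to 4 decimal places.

Propagate the distribution vector 4 steps from A.
After 0 steps: (0.0000, 0.0000, 1.0000, 0.0000)
After 1 step: (0.2800, 0.3200, 0.2400, 0.1600)
After 2 steps: (0.2768, 0.2256, 0.2480, 0.2496)
After 3 steps: (0.2659, 0.2376, 0.2442, 0.2523)
After 4 steps: (0.2676, 0.2383, 0.2422, 0.2518)
P(in D after 4 steps) = 0.2676

0.2676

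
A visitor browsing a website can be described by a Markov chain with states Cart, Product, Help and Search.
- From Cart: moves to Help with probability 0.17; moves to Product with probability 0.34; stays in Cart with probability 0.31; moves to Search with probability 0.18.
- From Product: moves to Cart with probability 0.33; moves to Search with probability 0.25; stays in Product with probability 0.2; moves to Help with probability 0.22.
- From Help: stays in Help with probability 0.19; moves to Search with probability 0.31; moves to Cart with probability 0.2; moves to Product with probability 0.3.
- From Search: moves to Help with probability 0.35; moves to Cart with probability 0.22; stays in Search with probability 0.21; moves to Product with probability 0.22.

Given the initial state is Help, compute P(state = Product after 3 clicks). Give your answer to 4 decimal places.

Propagate the distribution vector 3 clicks from Help.
After 0 clicks: (0.0000, 0.0000, 1.0000, 0.0000)
After 1 click: (0.2000, 0.3000, 0.1900, 0.3100)
After 2 clicks: (0.2672, 0.2532, 0.2446, 0.2350)
After 3 clicks: (0.2670, 0.2666, 0.2299, 0.2366)
P(in Product after 3 clicks) = 0.2666

0.2666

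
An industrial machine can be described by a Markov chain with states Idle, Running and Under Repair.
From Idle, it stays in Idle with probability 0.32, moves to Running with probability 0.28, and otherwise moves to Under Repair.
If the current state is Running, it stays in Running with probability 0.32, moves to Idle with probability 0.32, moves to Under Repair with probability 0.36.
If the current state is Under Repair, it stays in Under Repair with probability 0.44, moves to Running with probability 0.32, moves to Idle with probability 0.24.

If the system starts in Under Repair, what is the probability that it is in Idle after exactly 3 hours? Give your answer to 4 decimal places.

0.2876

Propagate the distribution vector 3 hours from Under Repair.
After 0 hours: (0.0000, 0.0000, 1.0000)
After 1 hour: (0.2400, 0.3200, 0.4400)
After 2 hours: (0.2848, 0.3104, 0.4048)
After 3 hours: (0.2876, 0.3086, 0.4038)
P(in Idle after 3 hours) = 0.2876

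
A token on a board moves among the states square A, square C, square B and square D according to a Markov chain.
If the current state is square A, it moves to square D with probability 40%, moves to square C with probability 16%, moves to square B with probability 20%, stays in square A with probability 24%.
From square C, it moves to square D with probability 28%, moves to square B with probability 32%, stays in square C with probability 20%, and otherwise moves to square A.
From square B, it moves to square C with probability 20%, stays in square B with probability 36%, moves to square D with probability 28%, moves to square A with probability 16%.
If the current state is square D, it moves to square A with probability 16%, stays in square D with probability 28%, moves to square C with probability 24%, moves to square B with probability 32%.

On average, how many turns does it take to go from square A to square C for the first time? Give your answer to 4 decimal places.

Let t(s) be the expected number of turns to first reach square C from state s, with t(square C) = 0. Conditioning on the first turn:
t(square A) = 1 + 0.24·t(square A) + 0.2·t(square B) + 0.4·t(square D)
t(square B) = 1 + 0.16·t(square A) + 0.36·t(square B) + 0.28·t(square D)
t(square D) = 1 + 0.16·t(square A) + 0.32·t(square B) + 0.28·t(square D)
Solving: t(square A) = 5.0628, t(square B) = 4.8762, t(square D) = 4.6811.
Expected turns from square A to square C: 5.0628.

5.0628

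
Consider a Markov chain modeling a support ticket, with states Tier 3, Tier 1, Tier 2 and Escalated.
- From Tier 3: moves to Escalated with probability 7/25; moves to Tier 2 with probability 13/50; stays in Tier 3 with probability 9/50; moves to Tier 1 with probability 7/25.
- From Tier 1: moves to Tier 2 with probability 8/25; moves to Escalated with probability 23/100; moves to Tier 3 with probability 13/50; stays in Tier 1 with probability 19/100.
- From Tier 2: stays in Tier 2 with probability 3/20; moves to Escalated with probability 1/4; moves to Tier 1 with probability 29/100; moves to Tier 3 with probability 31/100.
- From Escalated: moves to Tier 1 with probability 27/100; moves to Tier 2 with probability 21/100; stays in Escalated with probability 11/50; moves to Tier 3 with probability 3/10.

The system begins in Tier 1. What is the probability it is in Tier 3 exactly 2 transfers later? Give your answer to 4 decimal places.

Propagate the distribution vector 2 transfers from Tier 1.
After 0 transfers: (0.0000, 1.0000, 0.0000, 0.0000)
After 1 transfer: (0.2600, 0.1900, 0.3200, 0.2300)
After 2 transfers: (0.2644, 0.2638, 0.2247, 0.2471)
P(in Tier 3 after 2 transfers) = 0.2644

0.2644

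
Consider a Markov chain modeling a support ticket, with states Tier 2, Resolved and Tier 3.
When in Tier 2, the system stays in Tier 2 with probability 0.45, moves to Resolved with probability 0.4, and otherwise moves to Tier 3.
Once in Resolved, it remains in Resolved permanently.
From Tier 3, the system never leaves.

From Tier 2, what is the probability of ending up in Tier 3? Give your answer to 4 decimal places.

0.2727

Let h(s) be the probability of absorption at Tier 3 starting from transient state s. Then h(Tier 3) = 1 and h(Resolved) = 0. By first-step analysis:
h(Tier 2) = 0.45·h(Tier 2) + 0.4·0 + 0.15·1
Solving: h(Tier 2) = 0.2727.
Starting from Tier 2, the probability is 0.2727.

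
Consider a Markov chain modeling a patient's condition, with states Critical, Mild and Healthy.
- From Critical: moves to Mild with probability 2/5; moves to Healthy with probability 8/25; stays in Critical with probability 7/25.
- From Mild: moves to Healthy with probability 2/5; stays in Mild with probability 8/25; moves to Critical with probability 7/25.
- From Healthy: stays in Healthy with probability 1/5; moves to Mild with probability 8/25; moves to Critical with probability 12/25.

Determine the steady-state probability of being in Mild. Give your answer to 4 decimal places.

Let the stationary distribution be π with π = πP and π_1 + π_2 + π_3 = 1.
π_1 = 0.28·π_1 + 0.28·π_2 + 0.48·π_3
π_2 = 0.4·π_1 + 0.32·π_2 + 0.32·π_3
Solving with the normalization constraint gives π = (0.3421, 0.3474, 0.3105).
So the stationary probability of Mild is 0.3474.

0.3474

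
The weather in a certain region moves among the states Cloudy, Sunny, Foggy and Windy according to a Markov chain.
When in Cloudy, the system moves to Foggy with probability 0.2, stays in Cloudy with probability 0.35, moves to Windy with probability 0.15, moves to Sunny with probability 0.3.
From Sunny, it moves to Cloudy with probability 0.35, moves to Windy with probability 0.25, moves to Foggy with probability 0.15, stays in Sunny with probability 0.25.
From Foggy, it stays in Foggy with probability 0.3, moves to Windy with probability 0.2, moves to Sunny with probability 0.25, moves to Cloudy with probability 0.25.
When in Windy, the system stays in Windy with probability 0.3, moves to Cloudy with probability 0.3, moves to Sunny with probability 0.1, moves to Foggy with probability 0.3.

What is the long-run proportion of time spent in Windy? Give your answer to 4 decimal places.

Let the stationary distribution be π with π = πP and π_1 + π_2 + π_3 + π_4 = 1.
π_1 = 0.35·π_1 + 0.35·π_2 + 0.25·π_3 + 0.3·π_4
π_2 = 0.3·π_1 + 0.25·π_2 + 0.25·π_3 + 0.1·π_4
π_3 = 0.2·π_1 + 0.15·π_2 + 0.3·π_3 + 0.3·π_4
Solving with the normalization constraint gives π = (0.3158, 0.2331, 0.2335, 0.2176).
So the stationary probability of Windy is 0.2176.

0.2176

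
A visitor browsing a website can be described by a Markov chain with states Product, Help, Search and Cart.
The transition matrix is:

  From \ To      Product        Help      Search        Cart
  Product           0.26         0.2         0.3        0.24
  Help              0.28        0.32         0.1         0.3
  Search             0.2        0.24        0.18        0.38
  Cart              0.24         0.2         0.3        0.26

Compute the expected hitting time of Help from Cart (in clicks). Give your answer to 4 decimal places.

4.7458

Let t(s) be the expected number of clicks to first reach Help from state s, with t(Help) = 0. Conditioning on the first click:
t(Product) = 1 + 0.26·t(Product) + 0.3·t(Search) + 0.24·t(Cart)
t(Search) = 1 + 0.2·t(Product) + 0.18·t(Search) + 0.38·t(Cart)
t(Cart) = 1 + 0.24·t(Product) + 0.3·t(Search) + 0.26·t(Cart)
Solving: t(Product) = 4.7458, t(Search) = 4.5763, t(Cart) = 4.7458.
Expected clicks from Cart to Help: 4.7458.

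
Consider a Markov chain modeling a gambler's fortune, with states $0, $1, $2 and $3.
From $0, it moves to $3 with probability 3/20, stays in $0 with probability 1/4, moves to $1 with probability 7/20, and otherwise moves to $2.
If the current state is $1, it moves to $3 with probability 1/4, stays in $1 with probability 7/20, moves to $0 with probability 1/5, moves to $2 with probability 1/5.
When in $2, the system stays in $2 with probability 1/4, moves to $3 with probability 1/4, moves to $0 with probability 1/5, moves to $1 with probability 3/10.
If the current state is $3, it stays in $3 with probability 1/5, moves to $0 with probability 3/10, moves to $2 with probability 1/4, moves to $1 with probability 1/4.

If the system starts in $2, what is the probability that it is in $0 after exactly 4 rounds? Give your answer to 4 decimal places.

Propagate the distribution vector 4 rounds from $2.
After 0 rounds: (0.0000, 0.0000, 1.0000, 0.0000)
After 1 round: (0.2000, 0.3000, 0.2500, 0.2500)
After 2 rounds: (0.2350, 0.3125, 0.2350, 0.2175)
After 3 rounds: (0.2335, 0.3165, 0.2344, 0.2156)
After 4 rounds: (0.2332, 0.3167, 0.2342, 0.2159)
P(in $0 after 4 rounds) = 0.2332

0.2332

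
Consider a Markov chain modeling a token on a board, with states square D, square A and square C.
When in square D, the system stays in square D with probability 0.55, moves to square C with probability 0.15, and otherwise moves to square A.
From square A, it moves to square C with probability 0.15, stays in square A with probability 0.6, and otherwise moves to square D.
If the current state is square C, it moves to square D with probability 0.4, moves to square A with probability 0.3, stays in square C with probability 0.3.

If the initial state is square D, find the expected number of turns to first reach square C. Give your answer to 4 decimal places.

6.6667

Let t(s) be the expected number of turns to first reach square C from state s, with t(square C) = 0. Conditioning on the first turn:
t(square D) = 1 + 0.55·t(square D) + 0.3·t(square A)
t(square A) = 1 + 0.25·t(square D) + 0.6·t(square A)
Solving: t(square D) = 6.6667, t(square A) = 6.6667.
Expected turns from square D to square C: 6.6667.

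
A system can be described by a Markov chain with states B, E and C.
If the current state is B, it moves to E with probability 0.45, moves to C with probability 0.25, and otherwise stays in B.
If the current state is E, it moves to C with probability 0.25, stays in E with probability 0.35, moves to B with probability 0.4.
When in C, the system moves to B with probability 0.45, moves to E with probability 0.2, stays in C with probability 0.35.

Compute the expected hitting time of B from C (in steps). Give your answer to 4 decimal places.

2.2819

Let t(s) be the expected number of steps to first reach B from state s, with t(B) = 0. Conditioning on the first step:
t(E) = 1 + 0.35·t(E) + 0.25·t(C)
t(C) = 1 + 0.2·t(E) + 0.35·t(C)
Solving: t(E) = 2.4161, t(C) = 2.2819.
Expected steps from C to B: 2.2819.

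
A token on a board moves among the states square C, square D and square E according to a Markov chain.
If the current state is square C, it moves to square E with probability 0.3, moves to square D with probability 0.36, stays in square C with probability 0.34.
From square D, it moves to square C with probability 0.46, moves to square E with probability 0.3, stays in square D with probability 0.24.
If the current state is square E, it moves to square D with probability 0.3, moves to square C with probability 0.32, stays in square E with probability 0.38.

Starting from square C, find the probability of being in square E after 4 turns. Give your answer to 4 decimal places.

Propagate the distribution vector 4 turns from square C.
After 0 turns: (1.0000, 0.0000, 0.0000)
After 1 turn: (0.3400, 0.3600, 0.3000)
After 2 turns: (0.3772, 0.2988, 0.3240)
After 3 turns: (0.3694, 0.3047, 0.3259)
After 4 turns: (0.3700, 0.3039, 0.3261)
P(in square E after 4 turns) = 0.3261

0.3261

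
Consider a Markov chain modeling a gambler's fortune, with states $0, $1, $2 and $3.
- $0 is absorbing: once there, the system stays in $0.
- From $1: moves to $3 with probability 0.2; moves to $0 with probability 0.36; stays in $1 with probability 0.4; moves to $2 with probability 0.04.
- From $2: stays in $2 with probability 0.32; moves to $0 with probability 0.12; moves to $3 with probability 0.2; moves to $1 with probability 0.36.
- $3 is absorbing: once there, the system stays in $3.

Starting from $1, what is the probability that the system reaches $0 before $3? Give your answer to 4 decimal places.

0.6341

Let h(s) be the probability of absorption at $0 starting from transient state s. Then h($0) = 1 and h($3) = 0. By first-step analysis:
h($1) = 0.36·1 + 0.4·h($1) + 0.04·h($2) + 0.2·0
h($2) = 0.12·1 + 0.36·h($1) + 0.32·h($2) + 0.2·0
Solving: h($1) = 0.6341, h($2) = 0.5122.
Starting from $1, the probability is 0.6341.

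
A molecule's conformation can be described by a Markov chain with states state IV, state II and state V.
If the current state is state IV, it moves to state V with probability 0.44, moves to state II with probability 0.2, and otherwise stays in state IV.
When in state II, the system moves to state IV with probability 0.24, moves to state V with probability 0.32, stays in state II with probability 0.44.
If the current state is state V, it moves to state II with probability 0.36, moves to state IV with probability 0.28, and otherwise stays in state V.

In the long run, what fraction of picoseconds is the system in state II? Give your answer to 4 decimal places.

0.3410

Let the stationary distribution be π with π = πP and π_1 + π_2 + π_3 = 1.
π_1 = 0.36·π_1 + 0.24·π_2 + 0.28·π_3
π_2 = 0.2·π_1 + 0.44·π_2 + 0.36·π_3
Solving with the normalization constraint gives π = (0.2895, 0.3410, 0.3695).
So the stationary probability of state II is 0.3410.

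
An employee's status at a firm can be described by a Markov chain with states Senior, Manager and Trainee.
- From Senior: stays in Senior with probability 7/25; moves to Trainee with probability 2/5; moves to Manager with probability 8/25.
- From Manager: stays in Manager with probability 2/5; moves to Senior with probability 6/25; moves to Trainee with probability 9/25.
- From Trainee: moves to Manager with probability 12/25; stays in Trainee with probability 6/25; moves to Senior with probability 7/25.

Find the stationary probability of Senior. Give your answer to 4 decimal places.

0.2638

Let the stationary distribution be π with π = πP and π_1 + π_2 + π_3 = 1.
π_1 = 0.28·π_1 + 0.24·π_2 + 0.28·π_3
π_2 = 0.32·π_1 + 0.4·π_2 + 0.48·π_3
Solving with the normalization constraint gives π = (0.2638, 0.4054, 0.3308).
So the stationary probability of Senior is 0.2638.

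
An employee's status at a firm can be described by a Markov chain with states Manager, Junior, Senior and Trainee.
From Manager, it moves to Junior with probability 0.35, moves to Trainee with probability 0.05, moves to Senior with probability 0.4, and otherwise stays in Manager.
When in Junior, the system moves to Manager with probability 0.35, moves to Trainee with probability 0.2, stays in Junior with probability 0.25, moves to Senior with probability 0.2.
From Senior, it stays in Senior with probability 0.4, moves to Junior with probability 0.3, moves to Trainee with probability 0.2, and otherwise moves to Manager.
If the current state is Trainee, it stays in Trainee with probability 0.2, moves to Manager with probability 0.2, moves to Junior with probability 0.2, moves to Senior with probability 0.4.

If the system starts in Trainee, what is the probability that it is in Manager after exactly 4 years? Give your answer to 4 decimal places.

0.2074

Propagate the distribution vector 4 years from Trainee.
After 0 years: (0.0000, 0.0000, 0.0000, 1.0000)
After 1 year: (0.2000, 0.2000, 0.4000, 0.2000)
After 2 years: (0.1900, 0.2800, 0.3600, 0.1700)
After 3 years: (0.2060, 0.2785, 0.3440, 0.1715)
After 4 years: (0.2074, 0.2792, 0.3443, 0.1691)
P(in Manager after 4 years) = 0.2074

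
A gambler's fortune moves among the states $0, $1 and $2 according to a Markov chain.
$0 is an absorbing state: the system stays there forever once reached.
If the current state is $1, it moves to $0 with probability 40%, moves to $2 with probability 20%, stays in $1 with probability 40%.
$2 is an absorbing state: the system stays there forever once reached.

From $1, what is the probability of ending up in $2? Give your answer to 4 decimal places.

0.3333

Let h(s) be the probability of absorption at $2 starting from transient state s. Then h($2) = 1 and h($0) = 0. By first-step analysis:
h($1) = 0.4·0 + 0.4·h($1) + 0.2·1
Solving: h($1) = 0.3333.
Starting from $1, the probability is 0.3333.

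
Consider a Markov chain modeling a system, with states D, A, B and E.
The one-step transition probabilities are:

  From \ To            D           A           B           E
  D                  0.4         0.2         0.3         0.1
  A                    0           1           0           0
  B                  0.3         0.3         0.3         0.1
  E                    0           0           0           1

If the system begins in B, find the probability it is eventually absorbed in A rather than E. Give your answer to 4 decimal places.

Let h(s) be the probability of absorption at A starting from transient state s. Then h(A) = 1 and h(E) = 0. By first-step analysis:
h(D) = 0.4·h(D) + 0.2·1 + 0.3·h(B) + 0.1·0
h(B) = 0.3·h(D) + 0.3·1 + 0.3·h(B) + 0.1·0
Solving: h(D) = 0.6970, h(B) = 0.7273.
Starting from B, the probability is 0.7273.

0.7273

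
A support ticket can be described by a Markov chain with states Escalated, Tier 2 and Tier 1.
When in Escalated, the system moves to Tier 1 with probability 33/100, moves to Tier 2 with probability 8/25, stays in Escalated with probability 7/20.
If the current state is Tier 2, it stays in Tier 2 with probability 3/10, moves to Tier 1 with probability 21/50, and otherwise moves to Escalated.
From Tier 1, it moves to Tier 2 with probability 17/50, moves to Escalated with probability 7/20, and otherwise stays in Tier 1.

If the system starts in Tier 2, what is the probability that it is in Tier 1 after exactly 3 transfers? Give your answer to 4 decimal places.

Propagate the distribution vector 3 transfers from Tier 2.
After 0 transfers: (0.0000, 1.0000, 0.0000)
After 1 transfer: (0.2800, 0.3000, 0.4200)
After 2 transfers: (0.3290, 0.3224, 0.3486)
After 3 transfers: (0.3274, 0.3205, 0.3520)
P(in Tier 1 after 3 transfers) = 0.3520

0.3520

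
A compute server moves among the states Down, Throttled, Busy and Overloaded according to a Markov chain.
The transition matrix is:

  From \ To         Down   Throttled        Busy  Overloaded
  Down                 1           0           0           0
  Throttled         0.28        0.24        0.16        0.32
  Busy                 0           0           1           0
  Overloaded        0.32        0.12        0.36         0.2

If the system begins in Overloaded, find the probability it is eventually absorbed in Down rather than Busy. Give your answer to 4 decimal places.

Let h(s) be the probability of absorption at Down starting from transient state s. Then h(Down) = 1 and h(Busy) = 0. By first-step analysis:
h(Throttled) = 0.28·1 + 0.24·h(Throttled) + 0.16·0 + 0.32·h(Overloaded)
h(Overloaded) = 0.32·1 + 0.12·h(Throttled) + 0.36·0 + 0.2·h(Overloaded)
Solving: h(Throttled) = 0.5730, h(Overloaded) = 0.4860.
Starting from Overloaded, the probability is 0.4860.

0.4860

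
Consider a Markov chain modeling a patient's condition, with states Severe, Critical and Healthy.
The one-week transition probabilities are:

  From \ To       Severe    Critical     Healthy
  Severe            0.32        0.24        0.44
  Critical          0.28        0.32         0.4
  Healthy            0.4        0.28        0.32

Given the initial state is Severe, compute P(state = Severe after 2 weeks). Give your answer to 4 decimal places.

Sum over the intermediate state after 1 week:
P = P(Severe→Severe)·P(Severe→Severe) + P(Severe→Critical)·P(Critical→Severe) + P(Severe→Healthy)·P(Healthy→Severe)
  = 0.32×0.32 + 0.24×0.28 + 0.44×0.4
  = 0.1024 + 0.0672 + 0.1760 = 0.3456

0.3456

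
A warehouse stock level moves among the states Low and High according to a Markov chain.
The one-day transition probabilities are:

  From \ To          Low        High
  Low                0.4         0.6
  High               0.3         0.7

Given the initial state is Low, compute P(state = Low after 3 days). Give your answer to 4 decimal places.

Propagate the distribution vector 3 days from Low.
After 0 days: (1.0000, 0.0000)
After 1 day: (0.4000, 0.6000)
After 2 days: (0.3400, 0.6600)
After 3 days: (0.3340, 0.6660)
P(in Low after 3 days) = 0.3340

0.3340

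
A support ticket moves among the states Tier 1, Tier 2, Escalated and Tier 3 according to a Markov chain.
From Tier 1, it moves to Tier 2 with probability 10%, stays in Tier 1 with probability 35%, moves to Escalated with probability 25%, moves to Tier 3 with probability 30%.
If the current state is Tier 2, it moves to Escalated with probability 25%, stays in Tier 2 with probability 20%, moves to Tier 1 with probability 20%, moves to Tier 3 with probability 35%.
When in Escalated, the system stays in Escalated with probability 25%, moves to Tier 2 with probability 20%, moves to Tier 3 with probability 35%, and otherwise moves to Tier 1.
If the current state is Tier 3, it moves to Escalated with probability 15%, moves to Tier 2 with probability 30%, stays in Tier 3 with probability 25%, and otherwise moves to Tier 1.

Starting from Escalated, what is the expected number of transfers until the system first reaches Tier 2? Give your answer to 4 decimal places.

4.9150

Let t(s) be the expected number of transfers to first reach Tier 2 from state s, with t(Tier 2) = 0. Conditioning on the first transfer:
t(Tier 1) = 1 + 0.35·t(Tier 1) + 0.25·t(Escalated) + 0.3·t(Tier 3)
t(Escalated) = 1 + 0.2·t(Tier 1) + 0.25·t(Escalated) + 0.35·t(Tier 3)
t(Tier 3) = 1 + 0.3·t(Tier 1) + 0.15·t(Escalated) + 0.25·t(Tier 3)
Solving: t(Tier 1) = 5.5163, t(Escalated) = 4.9150, t(Tier 3) = 4.5229.
Expected transfers from Escalated to Tier 2: 4.9150.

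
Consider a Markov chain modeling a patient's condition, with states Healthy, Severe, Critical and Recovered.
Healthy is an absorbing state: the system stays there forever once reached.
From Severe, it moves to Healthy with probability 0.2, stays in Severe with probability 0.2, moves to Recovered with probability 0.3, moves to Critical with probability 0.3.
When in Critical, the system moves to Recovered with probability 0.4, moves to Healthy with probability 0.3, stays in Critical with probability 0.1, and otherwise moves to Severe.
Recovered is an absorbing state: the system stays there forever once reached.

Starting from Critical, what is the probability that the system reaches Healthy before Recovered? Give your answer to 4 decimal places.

0.4242

Let h(s) be the probability of absorption at Healthy starting from transient state s. Then h(Healthy) = 1 and h(Recovered) = 0. By first-step analysis:
h(Severe) = 0.2·1 + 0.2·h(Severe) + 0.3·h(Critical) + 0.3·0
h(Critical) = 0.3·1 + 0.2·h(Severe) + 0.1·h(Critical) + 0.4·0
Solving: h(Severe) = 0.4091, h(Critical) = 0.4242.
Starting from Critical, the probability is 0.4242.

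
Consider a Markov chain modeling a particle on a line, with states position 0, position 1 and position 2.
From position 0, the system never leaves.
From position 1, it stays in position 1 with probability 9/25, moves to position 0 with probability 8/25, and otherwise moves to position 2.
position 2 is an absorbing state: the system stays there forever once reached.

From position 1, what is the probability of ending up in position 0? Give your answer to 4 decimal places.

0.5000

Let h(s) be the probability of absorption at position 0 starting from transient state s. Then h(position 0) = 1 and h(position 2) = 0. By first-step analysis:
h(position 1) = 0.32·1 + 0.36·h(position 1) + 0.32·0
Solving: h(position 1) = 0.5000.
Starting from position 1, the probability is 0.5000.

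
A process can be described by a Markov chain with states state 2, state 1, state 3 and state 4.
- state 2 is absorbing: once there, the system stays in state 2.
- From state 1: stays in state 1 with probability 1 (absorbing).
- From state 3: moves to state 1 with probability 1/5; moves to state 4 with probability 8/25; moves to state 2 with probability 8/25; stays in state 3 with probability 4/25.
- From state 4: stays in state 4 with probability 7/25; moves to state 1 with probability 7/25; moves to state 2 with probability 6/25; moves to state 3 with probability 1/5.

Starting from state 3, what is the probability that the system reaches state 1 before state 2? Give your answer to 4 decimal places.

0.4320

Let h(s) be the probability of absorption at state 1 starting from transient state s. Then h(state 1) = 1 and h(state 2) = 0. By first-step analysis:
h(state 3) = 0.32·0 + 0.2·1 + 0.16·h(state 3) + 0.32·h(state 4)
h(state 4) = 0.24·0 + 0.28·1 + 0.2·h(state 3) + 0.28·h(state 4)
Solving: h(state 3) = 0.4320, h(state 4) = 0.5089.
Starting from state 3, the probability is 0.4320.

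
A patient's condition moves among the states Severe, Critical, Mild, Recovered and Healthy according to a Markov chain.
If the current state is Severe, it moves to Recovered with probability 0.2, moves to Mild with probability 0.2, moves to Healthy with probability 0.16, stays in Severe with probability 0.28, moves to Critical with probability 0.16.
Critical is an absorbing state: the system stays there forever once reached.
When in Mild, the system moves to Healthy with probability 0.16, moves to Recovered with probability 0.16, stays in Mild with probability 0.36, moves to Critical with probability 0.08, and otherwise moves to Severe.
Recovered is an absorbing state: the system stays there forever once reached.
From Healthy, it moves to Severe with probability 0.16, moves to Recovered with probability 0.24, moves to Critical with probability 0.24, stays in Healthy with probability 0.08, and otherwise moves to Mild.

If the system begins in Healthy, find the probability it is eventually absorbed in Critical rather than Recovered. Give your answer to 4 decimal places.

Let h(s) be the probability of absorption at Critical starting from transient state s. Then h(Critical) = 1 and h(Recovered) = 0. By first-step analysis:
h(Severe) = 0.28·h(Severe) + 0.16·1 + 0.2·h(Mild) + 0.2·0 + 0.16·h(Healthy)
h(Mild) = 0.24·h(Severe) + 0.08·1 + 0.36·h(Mild) + 0.16·0 + 0.16·h(Healthy)
h(Healthy) = 0.16·h(Severe) + 0.24·1 + 0.28·h(Mild) + 0.24·0 + 0.08·h(Healthy)
Solving: h(Severe) = 0.4365, h(Mild) = 0.4036, h(Healthy) = 0.4596.
Starting from Healthy, the probability is 0.4596.

0.4596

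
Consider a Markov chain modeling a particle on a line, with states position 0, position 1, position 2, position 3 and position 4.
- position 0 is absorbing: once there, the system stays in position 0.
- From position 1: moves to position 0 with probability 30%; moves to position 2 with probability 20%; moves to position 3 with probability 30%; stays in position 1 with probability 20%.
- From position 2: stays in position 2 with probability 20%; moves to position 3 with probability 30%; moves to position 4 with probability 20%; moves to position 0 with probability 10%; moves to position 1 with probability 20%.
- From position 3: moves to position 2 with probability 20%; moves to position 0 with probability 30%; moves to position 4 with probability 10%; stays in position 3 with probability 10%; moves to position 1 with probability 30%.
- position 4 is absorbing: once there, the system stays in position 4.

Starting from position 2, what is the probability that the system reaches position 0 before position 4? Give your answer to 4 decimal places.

Let h(s) be the probability of absorption at position 0 starting from transient state s. Then h(position 0) = 1 and h(position 4) = 0. By first-step analysis:
h(position 1) = 0.3·1 + 0.2·h(position 1) + 0.2·h(position 2) + 0.3·h(position 3)
h(position 2) = 0.1·1 + 0.2·h(position 1) + 0.2·h(position 2) + 0.3·h(position 3) + 0.2·0
h(position 3) = 0.3·1 + 0.3·h(position 1) + 0.2·h(position 2) + 0.1·h(position 3) + 0.1·0
Solving: h(position 1) = 0.8000, h(position 2) = 0.6000, h(position 3) = 0.7333.
Starting from position 2, the probability is 0.6000.

0.6000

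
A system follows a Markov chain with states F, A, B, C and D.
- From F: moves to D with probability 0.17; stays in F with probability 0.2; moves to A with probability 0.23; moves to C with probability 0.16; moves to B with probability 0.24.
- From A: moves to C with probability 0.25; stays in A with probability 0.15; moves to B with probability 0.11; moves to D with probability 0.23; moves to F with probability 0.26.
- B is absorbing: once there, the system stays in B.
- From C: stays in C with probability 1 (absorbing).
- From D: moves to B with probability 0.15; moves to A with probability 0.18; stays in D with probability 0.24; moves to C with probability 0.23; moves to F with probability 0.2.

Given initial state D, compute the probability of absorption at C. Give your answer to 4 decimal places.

0.5753

Let h(s) be the probability of absorption at C starting from transient state s. Then h(C) = 1 and h(B) = 0. By first-step analysis:
h(F) = 0.2·h(F) + 0.23·h(A) + 0.24·0 + 0.16·1 + 0.17·h(D)
h(A) = 0.26·h(F) + 0.15·h(A) + 0.11·0 + 0.25·1 + 0.23·h(D)
h(D) = 0.2·h(F) + 0.18·h(A) + 0.15·0 + 0.23·1 + 0.24·h(D)
Solving: h(F) = 0.4951, h(A) = 0.6012, h(D) = 0.5753.
Starting from D, the probability is 0.5753.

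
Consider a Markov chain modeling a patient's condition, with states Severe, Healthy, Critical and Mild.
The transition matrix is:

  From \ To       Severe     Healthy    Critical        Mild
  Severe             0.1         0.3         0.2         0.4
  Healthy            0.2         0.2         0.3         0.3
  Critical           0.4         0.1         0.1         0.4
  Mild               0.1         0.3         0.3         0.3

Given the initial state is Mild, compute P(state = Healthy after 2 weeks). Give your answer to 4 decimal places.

0.2100

Propagate the distribution vector 2 weeks from Mild.
After 0 weeks: (0.0000, 0.0000, 0.0000, 1.0000)
After 1 week: (0.1000, 0.3000, 0.3000, 0.3000)
After 2 weeks: (0.2200, 0.2100, 0.2300, 0.3400)
P(in Healthy after 2 weeks) = 0.2100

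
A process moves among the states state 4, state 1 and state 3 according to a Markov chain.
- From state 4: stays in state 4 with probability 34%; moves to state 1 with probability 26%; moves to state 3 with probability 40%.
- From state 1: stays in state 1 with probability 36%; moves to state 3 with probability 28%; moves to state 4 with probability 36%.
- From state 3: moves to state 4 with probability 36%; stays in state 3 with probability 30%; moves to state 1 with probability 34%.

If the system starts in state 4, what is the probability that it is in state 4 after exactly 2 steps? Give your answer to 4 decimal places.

Sum over the intermediate state after 1 step:
P = P(state 4→state 4)·P(state 4→state 4) + P(state 4→state 1)·P(state 1→state 4) + P(state 4→state 3)·P(state 3→state 4)
  = 0.34×0.34 + 0.26×0.36 + 0.4×0.36
  = 0.1156 + 0.0936 + 0.1440 = 0.3532

0.3532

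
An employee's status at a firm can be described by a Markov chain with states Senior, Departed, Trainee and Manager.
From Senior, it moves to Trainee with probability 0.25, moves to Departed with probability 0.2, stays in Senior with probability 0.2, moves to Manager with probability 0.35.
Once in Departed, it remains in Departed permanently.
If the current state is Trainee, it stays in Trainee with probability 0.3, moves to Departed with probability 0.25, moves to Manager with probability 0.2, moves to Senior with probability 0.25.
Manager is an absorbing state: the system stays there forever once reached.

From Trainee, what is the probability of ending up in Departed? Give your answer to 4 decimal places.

0.5025

Let h(s) be the probability of absorption at Departed starting from transient state s. Then h(Departed) = 1 and h(Manager) = 0. By first-step analysis:
h(Senior) = 0.2·h(Senior) + 0.2·1 + 0.25·h(Trainee) + 0.35·0
h(Trainee) = 0.25·h(Senior) + 0.25·1 + 0.3·h(Trainee) + 0.2·0
Solving: h(Senior) = 0.4070, h(Trainee) = 0.5025.
Starting from Trainee, the probability is 0.5025.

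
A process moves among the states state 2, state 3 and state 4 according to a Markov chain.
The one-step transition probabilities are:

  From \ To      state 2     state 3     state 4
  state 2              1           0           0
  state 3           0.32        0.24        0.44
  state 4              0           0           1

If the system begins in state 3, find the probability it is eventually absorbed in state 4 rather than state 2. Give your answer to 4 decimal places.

0.5789

Let h(s) be the probability of absorption at state 4 starting from transient state s. Then h(state 4) = 1 and h(state 2) = 0. By first-step analysis:
h(state 3) = 0.32·0 + 0.24·h(state 3) + 0.44·1
Solving: h(state 3) = 0.5789.
Starting from state 3, the probability is 0.5789.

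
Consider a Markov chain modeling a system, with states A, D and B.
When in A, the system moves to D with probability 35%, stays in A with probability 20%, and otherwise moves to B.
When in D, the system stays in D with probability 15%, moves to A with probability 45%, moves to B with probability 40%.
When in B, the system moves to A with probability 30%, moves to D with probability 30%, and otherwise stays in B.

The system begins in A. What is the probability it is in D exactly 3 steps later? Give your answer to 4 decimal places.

0.2780

Propagate the distribution vector 3 steps from A.
After 0 steps: (1.0000, 0.0000, 0.0000)
After 1 step: (0.2000, 0.3500, 0.4500)
After 2 steps: (0.3325, 0.2575, 0.4100)
After 3 steps: (0.3054, 0.2780, 0.4166)
P(in D after 3 steps) = 0.2780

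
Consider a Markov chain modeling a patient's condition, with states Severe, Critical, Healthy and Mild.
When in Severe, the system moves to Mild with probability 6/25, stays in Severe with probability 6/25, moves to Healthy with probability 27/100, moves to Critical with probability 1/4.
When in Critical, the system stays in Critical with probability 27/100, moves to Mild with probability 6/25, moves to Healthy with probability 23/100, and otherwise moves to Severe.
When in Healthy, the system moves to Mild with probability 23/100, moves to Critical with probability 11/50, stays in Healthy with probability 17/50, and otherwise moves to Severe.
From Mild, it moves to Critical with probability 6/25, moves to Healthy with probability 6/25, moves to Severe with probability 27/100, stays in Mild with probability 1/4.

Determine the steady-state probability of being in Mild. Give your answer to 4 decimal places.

Let the stationary distribution be π with π = πP and π_1 + π_2 + π_3 + π_4 = 1.
π_1 = 0.24·π_1 + 0.26·π_2 + 0.21·π_3 + 0.27·π_4
π_2 = 0.25·π_1 + 0.27·π_2 + 0.22·π_3 + 0.24·π_4
π_3 = 0.27·π_1 + 0.23·π_2 + 0.34·π_3 + 0.24·π_4
Solving with the normalization constraint gives π = (0.2439, 0.2443, 0.2721, 0.2397).
So the stationary probability of Mild is 0.2397.

0.2397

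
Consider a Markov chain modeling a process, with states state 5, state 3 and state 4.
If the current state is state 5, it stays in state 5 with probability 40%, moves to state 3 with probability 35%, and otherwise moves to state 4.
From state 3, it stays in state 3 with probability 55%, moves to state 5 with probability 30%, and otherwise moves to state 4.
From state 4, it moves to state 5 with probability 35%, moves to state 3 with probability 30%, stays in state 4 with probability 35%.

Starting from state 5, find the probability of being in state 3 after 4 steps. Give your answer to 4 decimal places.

Propagate the distribution vector 4 steps from state 5.
After 0 steps: (1.0000, 0.0000, 0.0000)
After 1 step: (0.4000, 0.3500, 0.2500)
After 2 steps: (0.3525, 0.4075, 0.2400)
After 3 steps: (0.3473, 0.4195, 0.2333)
After 4 steps: (0.3464, 0.4222, 0.2314)
P(in state 3 after 4 steps) = 0.4222

0.4222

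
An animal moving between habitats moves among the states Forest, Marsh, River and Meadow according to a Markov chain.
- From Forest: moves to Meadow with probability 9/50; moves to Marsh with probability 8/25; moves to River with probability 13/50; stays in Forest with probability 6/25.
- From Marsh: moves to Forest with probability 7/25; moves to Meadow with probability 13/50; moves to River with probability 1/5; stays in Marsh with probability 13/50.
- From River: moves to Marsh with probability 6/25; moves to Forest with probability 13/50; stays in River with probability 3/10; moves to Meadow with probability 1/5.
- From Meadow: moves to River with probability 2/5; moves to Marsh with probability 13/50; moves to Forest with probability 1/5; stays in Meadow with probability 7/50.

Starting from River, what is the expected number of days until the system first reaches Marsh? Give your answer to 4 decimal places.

3.7993

Let t(s) be the expected number of days to first reach Marsh from state s, with t(Marsh) = 0. Conditioning on the first day:
t(Forest) = 1 + 0.24·t(Forest) + 0.26·t(River) + 0.18·t(Meadow)
t(River) = 1 + 0.26·t(Forest) + 0.3·t(River) + 0.2·t(Meadow)
t(Meadow) = 1 + 0.2·t(Forest) + 0.4·t(River) + 0.14·t(Meadow)
Solving: t(Forest) = 3.5024, t(River) = 3.7993, t(Meadow) = 3.7444.
Expected days from River to Marsh: 3.7993.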